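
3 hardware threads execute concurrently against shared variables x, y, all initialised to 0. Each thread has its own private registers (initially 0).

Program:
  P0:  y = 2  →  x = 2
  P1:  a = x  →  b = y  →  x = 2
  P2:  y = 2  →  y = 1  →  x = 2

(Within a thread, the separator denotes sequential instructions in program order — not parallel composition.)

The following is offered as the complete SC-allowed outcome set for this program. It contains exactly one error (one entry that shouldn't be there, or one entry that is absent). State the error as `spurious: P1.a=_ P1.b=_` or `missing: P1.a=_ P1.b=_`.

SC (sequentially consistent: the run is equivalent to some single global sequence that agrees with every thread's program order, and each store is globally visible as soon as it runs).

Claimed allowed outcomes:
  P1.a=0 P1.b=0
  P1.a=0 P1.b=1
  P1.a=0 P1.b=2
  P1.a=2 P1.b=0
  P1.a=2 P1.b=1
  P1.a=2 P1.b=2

outcome vector order: (P1.a,P1.b)
SC (5): (0,0) (0,1) (0,2) (2,1) (2,2)
claimed∖SC = {(2,0)}

spurious: P1.a=2 P1.b=0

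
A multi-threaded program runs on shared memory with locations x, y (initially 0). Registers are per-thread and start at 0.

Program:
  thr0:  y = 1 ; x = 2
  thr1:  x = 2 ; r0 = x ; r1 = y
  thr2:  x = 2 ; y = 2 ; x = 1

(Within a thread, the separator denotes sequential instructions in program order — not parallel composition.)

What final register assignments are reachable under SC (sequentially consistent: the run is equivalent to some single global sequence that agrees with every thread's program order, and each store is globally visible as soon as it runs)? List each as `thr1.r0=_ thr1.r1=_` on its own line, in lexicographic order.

outcome vector order: (thr1.r0,thr1.r1)
|SC outcomes| = 5

thr1.r0=1 thr1.r1=1
thr1.r0=1 thr1.r1=2
thr1.r0=2 thr1.r1=0
thr1.r0=2 thr1.r1=1
thr1.r0=2 thr1.r1=2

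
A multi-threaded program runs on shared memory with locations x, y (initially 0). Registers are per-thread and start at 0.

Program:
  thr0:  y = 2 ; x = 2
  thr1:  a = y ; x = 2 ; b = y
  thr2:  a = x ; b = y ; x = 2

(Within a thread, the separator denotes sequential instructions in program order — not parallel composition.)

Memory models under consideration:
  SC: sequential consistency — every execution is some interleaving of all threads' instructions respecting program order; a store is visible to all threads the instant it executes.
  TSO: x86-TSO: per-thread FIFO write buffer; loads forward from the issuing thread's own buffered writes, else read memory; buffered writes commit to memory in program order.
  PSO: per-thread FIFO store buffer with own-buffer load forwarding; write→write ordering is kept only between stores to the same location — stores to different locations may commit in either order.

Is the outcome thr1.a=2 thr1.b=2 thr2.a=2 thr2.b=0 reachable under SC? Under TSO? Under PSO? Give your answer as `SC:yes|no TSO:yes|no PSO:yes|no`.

outcome vector order: (thr1.a,thr1.b,thr2.a,thr2.b)
under SC → <0 0 0 0> <0 0 0 2> <0 0 2 0> <0 0 2 2> <0 2 0 0> <0 2 0 2> <0 2 2 0> <0 2 2 2> <2 2 0 0> <2 2 0 2> <2 2 2 2>
under TSO → <0 0 0 0> <0 0 0 2> <0 0 2 0> <0 0 2 2> <0 2 0 0> <0 2 0 2> <0 2 2 0> <0 2 2 2> <2 2 0 0> <2 2 0 2> <2 2 2 2>
under PSO → <0 0 0 0> <0 0 0 2> <0 0 2 0> <0 0 2 2> <0 2 0 0> <0 2 0 2> <0 2 2 0> <0 2 2 2> <2 2 0 0> <2 2 0 2> <2 2 2 0> <2 2 2 2>
target <2 2 2 0> ∈ {PSO}

SC:no TSO:no PSO:yes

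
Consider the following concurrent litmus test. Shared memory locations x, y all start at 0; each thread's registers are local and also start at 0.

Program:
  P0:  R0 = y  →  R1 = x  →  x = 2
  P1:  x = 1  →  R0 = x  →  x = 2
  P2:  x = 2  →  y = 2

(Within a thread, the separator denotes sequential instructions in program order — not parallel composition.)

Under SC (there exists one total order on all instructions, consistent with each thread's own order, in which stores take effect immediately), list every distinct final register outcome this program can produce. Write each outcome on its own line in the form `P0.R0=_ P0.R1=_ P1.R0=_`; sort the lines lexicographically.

P0.R0=0 P0.R1=0 P1.R0=1
P0.R0=0 P0.R1=0 P1.R0=2
P0.R0=0 P0.R1=1 P1.R0=1
P0.R0=0 P0.R1=1 P1.R0=2
P0.R0=0 P0.R1=2 P1.R0=1
P0.R0=0 P0.R1=2 P1.R0=2
P0.R0=2 P0.R1=1 P1.R0=1
P0.R0=2 P0.R1=1 P1.R0=2
P0.R0=2 P0.R1=2 P1.R0=1
P0.R0=2 P0.R1=2 P1.R0=2

outcome vector order: (P0.R0,P0.R1,P1.R0)
|SC outcomes| = 10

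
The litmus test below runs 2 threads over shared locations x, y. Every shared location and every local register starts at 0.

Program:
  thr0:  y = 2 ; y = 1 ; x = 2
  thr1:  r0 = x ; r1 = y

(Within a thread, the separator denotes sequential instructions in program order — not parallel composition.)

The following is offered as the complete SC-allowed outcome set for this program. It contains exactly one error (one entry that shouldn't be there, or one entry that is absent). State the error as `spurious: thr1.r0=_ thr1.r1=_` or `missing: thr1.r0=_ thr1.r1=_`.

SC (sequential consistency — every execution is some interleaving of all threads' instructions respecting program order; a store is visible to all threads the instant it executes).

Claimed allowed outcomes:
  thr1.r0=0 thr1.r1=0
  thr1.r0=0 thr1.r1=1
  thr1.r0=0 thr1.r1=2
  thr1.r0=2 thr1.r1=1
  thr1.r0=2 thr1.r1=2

outcome vector order: (thr1.r0,thr1.r1)
under SC → 0/0; 0/1; 0/2; 2/1
claimed∖SC = {2/2}

spurious: thr1.r0=2 thr1.r1=2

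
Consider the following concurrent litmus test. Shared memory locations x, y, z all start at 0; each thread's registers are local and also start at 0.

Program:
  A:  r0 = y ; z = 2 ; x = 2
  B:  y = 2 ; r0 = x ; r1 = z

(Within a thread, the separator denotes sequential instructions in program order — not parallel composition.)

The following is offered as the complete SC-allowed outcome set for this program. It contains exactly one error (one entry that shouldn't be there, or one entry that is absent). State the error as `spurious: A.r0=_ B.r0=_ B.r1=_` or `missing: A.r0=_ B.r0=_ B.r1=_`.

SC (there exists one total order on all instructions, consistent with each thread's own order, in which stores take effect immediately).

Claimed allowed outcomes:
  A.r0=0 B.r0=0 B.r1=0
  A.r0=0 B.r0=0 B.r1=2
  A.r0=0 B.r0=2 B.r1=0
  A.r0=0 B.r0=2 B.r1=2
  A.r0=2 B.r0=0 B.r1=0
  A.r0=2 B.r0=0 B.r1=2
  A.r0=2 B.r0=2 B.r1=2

spurious: A.r0=0 B.r0=2 B.r1=0

outcome vector order: (A.r0,B.r0,B.r1)
under SC → 0/0/0 0/0/2 0/2/2 2/0/0 2/0/2 2/2/2
claimed∖SC = {0/2/0}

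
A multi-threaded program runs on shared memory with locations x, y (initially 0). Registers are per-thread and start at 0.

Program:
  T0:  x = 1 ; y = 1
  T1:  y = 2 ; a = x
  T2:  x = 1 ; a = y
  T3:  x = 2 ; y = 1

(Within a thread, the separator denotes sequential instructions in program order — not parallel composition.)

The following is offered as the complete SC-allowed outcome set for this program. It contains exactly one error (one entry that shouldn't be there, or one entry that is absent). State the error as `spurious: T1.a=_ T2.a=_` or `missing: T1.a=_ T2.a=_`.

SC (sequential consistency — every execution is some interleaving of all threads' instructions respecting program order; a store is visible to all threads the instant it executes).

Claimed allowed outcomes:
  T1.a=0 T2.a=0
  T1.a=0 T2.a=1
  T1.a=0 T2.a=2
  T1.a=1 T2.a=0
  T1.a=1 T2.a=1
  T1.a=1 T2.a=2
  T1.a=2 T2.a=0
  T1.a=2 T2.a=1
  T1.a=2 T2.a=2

spurious: T1.a=0 T2.a=0

outcome vector order: (T1.a,T2.a)
SC: 8 outcomes — {0/1; 0/2; 1/0; 1/1; 1/2; 2/0; 2/1; 2/2}
claimed∖SC = {0/0}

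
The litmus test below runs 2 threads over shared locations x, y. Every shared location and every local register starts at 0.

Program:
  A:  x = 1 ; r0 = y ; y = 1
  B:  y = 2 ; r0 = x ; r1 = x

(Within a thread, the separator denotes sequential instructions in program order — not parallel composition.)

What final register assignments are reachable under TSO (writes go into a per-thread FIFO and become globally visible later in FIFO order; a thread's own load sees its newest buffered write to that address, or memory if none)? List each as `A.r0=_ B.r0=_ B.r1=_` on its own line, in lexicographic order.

outcome vector order: (A.r0,B.r0,B.r1)
|TSO outcomes| = 6

A.r0=0 B.r0=0 B.r1=0
A.r0=0 B.r0=0 B.r1=1
A.r0=0 B.r0=1 B.r1=1
A.r0=2 B.r0=0 B.r1=0
A.r0=2 B.r0=0 B.r1=1
A.r0=2 B.r0=1 B.r1=1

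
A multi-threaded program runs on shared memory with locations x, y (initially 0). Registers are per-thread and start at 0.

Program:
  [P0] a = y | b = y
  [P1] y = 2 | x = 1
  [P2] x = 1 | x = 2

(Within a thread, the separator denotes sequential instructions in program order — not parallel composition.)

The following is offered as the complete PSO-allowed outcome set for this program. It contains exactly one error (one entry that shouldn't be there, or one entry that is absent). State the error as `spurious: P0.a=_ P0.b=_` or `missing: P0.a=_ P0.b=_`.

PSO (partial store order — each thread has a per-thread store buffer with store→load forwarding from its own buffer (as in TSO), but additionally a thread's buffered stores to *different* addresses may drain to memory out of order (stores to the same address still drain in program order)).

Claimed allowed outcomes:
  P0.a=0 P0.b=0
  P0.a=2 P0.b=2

outcome vector order: (P0.a,P0.b)
PSO (3): (0,0) (0,2) (2,2)
PSO∖claimed = {(0,2)}

missing: P0.a=0 P0.b=2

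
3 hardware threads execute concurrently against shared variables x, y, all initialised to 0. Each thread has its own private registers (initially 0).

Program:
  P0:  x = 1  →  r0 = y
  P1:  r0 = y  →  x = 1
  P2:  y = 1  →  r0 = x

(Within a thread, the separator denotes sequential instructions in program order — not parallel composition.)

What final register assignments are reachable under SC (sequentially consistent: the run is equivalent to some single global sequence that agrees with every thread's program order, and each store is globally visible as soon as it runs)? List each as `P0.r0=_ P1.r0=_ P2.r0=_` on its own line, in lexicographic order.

outcome vector order: (P0.r0,P1.r0,P2.r0)
|SC outcomes| = 6

P0.r0=0 P1.r0=0 P2.r0=1
P0.r0=0 P1.r0=1 P2.r0=1
P0.r0=1 P1.r0=0 P2.r0=0
P0.r0=1 P1.r0=0 P2.r0=1
P0.r0=1 P1.r0=1 P2.r0=0
P0.r0=1 P1.r0=1 P2.r0=1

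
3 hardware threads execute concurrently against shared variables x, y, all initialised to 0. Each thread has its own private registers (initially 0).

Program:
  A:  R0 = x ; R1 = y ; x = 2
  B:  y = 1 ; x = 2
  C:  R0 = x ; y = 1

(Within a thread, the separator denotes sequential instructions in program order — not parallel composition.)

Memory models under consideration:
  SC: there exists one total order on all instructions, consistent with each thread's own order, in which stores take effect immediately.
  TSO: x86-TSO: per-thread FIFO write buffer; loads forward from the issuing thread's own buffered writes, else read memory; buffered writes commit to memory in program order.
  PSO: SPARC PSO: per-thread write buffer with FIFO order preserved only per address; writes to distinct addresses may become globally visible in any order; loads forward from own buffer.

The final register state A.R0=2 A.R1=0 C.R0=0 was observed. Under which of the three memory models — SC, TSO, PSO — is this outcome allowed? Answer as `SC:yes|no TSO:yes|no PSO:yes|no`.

SC:no TSO:no PSO:yes

outcome vector order: (A.R0,A.R1,C.R0)
SC: 6 outcomes — {(0,0,0); (0,0,2); (0,1,0); (0,1,2); (2,1,0); (2,1,2)}
TSO: 6 outcomes — {(0,0,0); (0,0,2); (0,1,0); (0,1,2); (2,1,0); (2,1,2)}
PSO: 8 outcomes — {(0,0,0); (0,0,2); (0,1,0); (0,1,2); (2,0,0); (2,0,2); (2,1,0); (2,1,2)}
target (2,0,0) ∈ {PSO}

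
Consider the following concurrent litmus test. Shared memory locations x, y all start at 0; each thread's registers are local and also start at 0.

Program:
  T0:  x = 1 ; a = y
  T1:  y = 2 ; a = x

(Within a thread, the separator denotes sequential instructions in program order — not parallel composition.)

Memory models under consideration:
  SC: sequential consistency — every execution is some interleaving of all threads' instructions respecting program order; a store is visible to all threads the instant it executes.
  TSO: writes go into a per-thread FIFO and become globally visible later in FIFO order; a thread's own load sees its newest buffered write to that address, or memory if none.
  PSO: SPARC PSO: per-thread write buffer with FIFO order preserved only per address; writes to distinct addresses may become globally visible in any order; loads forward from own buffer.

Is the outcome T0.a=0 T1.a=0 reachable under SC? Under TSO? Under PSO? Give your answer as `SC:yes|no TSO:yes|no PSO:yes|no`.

outcome vector order: (T0.a,T1.a)
under SC → (0,1); (2,0); (2,1)
under TSO → (0,0); (0,1); (2,0); (2,1)
under PSO → (0,0); (0,1); (2,0); (2,1)
target (0,0) ∈ {TSO,PSO}

SC:no TSO:yes PSO:yes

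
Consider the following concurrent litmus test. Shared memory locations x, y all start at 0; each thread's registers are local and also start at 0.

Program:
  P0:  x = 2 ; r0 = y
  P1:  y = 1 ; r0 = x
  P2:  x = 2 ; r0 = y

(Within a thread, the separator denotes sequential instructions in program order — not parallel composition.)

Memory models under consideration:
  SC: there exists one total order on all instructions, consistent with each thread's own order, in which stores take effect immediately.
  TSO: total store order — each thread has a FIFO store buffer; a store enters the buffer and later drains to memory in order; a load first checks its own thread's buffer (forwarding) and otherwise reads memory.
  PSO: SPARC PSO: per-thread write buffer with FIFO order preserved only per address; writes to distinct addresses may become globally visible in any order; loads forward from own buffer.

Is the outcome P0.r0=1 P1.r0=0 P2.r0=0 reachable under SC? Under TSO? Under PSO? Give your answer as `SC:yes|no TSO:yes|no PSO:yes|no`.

SC:no TSO:yes PSO:yes

outcome vector order: (P0.r0,P1.r0,P2.r0)
[SC] allowed = {(0,2,0); (0,2,1); (1,0,1); (1,2,0); (1,2,1)}
[TSO] allowed = {(0,0,0); (0,0,1); (0,2,0); (0,2,1); (1,0,0); (1,0,1); (1,2,0); (1,2,1)}
[PSO] allowed = {(0,0,0); (0,0,1); (0,2,0); (0,2,1); (1,0,0); (1,0,1); (1,2,0); (1,2,1)}
target (1,0,0) ∈ {TSO,PSO}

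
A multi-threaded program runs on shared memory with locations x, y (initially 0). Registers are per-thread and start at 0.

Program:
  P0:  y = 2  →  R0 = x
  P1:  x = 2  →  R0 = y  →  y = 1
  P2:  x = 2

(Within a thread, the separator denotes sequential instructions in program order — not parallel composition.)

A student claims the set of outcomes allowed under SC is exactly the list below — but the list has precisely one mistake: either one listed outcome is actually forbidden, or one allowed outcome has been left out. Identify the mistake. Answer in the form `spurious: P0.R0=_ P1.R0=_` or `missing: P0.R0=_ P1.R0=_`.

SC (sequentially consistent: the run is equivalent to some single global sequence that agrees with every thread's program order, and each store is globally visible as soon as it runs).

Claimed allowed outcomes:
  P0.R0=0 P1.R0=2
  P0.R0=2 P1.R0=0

outcome vector order: (P0.R0,P1.R0)
[SC] allowed = {0/2, 2/0, 2/2}
SC∖claimed = {2/2}

missing: P0.R0=2 P1.R0=2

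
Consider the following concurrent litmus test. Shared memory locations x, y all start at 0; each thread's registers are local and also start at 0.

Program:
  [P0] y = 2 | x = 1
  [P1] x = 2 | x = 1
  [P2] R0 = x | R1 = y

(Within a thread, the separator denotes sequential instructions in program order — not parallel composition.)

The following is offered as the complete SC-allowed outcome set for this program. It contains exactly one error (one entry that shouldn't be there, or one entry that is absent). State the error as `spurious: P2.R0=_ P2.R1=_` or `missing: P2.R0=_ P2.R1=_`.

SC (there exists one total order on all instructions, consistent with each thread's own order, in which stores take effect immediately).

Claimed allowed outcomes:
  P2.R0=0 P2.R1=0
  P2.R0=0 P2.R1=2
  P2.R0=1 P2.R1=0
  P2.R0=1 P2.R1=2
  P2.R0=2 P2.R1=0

missing: P2.R0=2 P2.R1=2

outcome vector order: (P2.R0,P2.R1)
under SC → 0/0, 0/2, 1/0, 1/2, 2/0, 2/2
SC∖claimed = {2/2}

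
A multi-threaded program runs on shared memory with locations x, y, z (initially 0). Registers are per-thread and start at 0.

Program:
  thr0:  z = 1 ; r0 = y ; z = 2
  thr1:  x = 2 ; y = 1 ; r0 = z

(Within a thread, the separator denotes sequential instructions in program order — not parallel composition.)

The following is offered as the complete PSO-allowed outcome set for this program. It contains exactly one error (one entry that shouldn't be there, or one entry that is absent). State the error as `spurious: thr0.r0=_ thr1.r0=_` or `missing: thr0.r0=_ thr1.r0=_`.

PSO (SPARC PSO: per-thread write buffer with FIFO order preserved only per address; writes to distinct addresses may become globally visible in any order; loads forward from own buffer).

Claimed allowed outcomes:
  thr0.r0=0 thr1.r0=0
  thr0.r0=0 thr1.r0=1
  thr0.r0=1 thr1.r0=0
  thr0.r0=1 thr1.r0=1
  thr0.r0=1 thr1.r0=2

outcome vector order: (thr0.r0,thr1.r0)
under PSO → 0/0; 0/1; 0/2; 1/0; 1/1; 1/2
PSO∖claimed = {0/2}

missing: thr0.r0=0 thr1.r0=2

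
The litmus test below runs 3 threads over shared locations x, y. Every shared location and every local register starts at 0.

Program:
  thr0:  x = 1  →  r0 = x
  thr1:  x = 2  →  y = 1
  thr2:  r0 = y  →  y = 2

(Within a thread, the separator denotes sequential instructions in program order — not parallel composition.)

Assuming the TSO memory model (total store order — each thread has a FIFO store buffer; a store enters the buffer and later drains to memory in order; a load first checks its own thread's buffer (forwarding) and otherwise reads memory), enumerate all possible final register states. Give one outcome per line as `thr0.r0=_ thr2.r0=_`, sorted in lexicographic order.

outcome vector order: (thr0.r0,thr2.r0)
|TSO outcomes| = 4

thr0.r0=1 thr2.r0=0
thr0.r0=1 thr2.r0=1
thr0.r0=2 thr2.r0=0
thr0.r0=2 thr2.r0=1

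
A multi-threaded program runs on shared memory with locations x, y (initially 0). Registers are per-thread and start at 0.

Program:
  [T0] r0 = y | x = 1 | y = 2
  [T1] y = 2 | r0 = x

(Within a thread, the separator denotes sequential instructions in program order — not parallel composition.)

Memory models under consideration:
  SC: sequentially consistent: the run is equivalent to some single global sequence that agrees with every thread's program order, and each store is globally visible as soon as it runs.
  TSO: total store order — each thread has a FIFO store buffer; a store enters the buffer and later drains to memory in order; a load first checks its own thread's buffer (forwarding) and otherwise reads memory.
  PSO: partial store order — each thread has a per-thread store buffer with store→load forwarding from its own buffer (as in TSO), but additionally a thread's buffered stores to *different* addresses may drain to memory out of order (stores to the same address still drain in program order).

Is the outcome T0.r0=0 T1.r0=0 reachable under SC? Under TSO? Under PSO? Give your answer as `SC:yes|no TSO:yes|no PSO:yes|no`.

SC:yes TSO:yes PSO:yes

outcome vector order: (T0.r0,T1.r0)
SC (4): 00, 01, 20, 21
TSO (4): 00, 01, 20, 21
PSO (4): 00, 01, 20, 21
target 00 ∈ {SC,TSO,PSO}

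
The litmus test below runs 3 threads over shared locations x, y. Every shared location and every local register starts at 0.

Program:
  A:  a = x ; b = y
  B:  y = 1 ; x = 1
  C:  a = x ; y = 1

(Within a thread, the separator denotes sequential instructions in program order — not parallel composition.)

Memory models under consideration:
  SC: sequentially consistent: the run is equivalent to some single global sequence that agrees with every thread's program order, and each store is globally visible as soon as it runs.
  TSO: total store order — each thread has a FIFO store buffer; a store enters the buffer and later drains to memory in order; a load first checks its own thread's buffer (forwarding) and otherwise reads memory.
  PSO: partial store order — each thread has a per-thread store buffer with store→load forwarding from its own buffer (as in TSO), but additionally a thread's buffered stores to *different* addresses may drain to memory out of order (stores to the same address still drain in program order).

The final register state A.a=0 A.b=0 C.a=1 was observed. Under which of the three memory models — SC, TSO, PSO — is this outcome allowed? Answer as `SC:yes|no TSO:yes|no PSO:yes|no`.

outcome vector order: (A.a,A.b,C.a)
[SC] allowed = {000; 001; 010; 011; 110; 111}
[TSO] allowed = {000; 001; 010; 011; 110; 111}
[PSO] allowed = {000; 001; 010; 011; 100; 101; 110; 111}
target 001 ∈ {SC,TSO,PSO}

SC:yes TSO:yes PSO:yes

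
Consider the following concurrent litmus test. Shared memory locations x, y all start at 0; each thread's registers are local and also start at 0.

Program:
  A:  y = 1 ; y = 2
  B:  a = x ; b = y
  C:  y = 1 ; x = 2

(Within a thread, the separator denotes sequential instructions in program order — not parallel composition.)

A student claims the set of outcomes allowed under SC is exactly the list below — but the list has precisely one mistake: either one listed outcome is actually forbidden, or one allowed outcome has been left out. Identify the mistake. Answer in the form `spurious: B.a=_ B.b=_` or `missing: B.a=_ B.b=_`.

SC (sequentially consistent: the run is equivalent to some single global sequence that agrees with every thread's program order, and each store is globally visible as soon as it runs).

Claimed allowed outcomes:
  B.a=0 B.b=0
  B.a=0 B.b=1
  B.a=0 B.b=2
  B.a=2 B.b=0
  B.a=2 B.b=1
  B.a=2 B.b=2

spurious: B.a=2 B.b=0

outcome vector order: (B.a,B.b)
SC: 5 outcomes — {<0 0>; <0 1>; <0 2>; <2 1>; <2 2>}
claimed∖SC = {<2 0>}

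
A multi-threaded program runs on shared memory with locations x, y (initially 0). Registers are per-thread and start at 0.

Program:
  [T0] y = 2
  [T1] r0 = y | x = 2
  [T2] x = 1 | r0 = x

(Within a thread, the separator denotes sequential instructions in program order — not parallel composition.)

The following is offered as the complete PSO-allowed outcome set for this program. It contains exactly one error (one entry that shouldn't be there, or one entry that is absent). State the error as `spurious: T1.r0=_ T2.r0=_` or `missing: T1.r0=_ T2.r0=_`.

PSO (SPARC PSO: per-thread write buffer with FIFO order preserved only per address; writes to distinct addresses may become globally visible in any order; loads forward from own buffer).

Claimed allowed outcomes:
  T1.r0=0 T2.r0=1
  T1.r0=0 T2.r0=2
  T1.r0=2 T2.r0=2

missing: T1.r0=2 T2.r0=1

outcome vector order: (T1.r0,T2.r0)
[PSO] allowed = {0/1 0/2 2/1 2/2}
PSO∖claimed = {2/1}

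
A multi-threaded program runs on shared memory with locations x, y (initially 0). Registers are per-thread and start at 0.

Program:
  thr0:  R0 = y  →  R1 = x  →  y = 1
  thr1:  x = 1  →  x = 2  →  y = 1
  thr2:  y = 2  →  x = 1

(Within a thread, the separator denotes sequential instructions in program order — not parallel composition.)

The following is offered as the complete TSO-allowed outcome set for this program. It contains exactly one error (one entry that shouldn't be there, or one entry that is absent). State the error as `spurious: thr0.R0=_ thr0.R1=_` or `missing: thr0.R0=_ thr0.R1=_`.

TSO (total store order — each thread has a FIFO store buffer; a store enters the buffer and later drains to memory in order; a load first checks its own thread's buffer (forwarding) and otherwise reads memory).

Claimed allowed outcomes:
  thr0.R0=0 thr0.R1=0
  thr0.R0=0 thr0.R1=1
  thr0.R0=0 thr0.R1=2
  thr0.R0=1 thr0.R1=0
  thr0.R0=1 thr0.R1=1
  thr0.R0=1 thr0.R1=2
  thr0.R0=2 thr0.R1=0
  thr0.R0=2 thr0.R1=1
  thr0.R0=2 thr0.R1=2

outcome vector order: (thr0.R0,thr0.R1)
TSO (8): <0 0>, <0 1>, <0 2>, <1 1>, <1 2>, <2 0>, <2 1>, <2 2>
claimed∖TSO = {<1 0>}

spurious: thr0.R0=1 thr0.R1=0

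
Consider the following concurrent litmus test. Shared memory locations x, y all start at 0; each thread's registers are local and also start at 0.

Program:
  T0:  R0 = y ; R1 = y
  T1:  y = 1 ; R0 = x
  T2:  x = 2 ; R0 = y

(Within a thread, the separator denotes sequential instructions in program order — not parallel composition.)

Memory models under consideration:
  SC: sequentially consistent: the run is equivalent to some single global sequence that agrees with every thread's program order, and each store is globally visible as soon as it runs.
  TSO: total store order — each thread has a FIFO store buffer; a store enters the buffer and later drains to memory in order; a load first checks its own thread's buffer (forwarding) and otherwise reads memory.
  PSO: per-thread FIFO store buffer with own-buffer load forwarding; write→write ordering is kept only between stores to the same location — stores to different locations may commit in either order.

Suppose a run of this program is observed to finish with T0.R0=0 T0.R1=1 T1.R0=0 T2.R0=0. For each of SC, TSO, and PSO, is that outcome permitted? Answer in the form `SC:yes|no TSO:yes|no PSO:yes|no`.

SC:no TSO:yes PSO:yes

outcome vector order: (T0.R0,T0.R1,T1.R0,T2.R0)
under SC → 0/0/0/1; 0/0/2/0; 0/0/2/1; 0/1/0/1; 0/1/2/0; 0/1/2/1; 1/1/0/1; 1/1/2/0; 1/1/2/1
under TSO → 0/0/0/0; 0/0/0/1; 0/0/2/0; 0/0/2/1; 0/1/0/0; 0/1/0/1; 0/1/2/0; 0/1/2/1; 1/1/0/0; 1/1/0/1; 1/1/2/0; 1/1/2/1
under PSO → 0/0/0/0; 0/0/0/1; 0/0/2/0; 0/0/2/1; 0/1/0/0; 0/1/0/1; 0/1/2/0; 0/1/2/1; 1/1/0/0; 1/1/0/1; 1/1/2/0; 1/1/2/1
target 0/1/0/0 ∈ {TSO,PSO}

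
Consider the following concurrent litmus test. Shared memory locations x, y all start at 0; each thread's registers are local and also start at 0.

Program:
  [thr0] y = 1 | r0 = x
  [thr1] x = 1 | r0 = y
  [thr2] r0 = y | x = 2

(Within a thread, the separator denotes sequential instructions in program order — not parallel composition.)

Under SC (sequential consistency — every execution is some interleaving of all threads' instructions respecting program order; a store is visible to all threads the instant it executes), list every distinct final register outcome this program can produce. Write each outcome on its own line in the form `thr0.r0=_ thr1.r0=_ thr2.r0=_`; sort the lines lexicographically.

thr0.r0=0 thr1.r0=1 thr2.r0=0
thr0.r0=0 thr1.r0=1 thr2.r0=1
thr0.r0=1 thr1.r0=0 thr2.r0=0
thr0.r0=1 thr1.r0=0 thr2.r0=1
thr0.r0=1 thr1.r0=1 thr2.r0=0
thr0.r0=1 thr1.r0=1 thr2.r0=1
thr0.r0=2 thr1.r0=0 thr2.r0=0
thr0.r0=2 thr1.r0=0 thr2.r0=1
thr0.r0=2 thr1.r0=1 thr2.r0=0
thr0.r0=2 thr1.r0=1 thr2.r0=1

outcome vector order: (thr0.r0,thr1.r0,thr2.r0)
|SC outcomes| = 10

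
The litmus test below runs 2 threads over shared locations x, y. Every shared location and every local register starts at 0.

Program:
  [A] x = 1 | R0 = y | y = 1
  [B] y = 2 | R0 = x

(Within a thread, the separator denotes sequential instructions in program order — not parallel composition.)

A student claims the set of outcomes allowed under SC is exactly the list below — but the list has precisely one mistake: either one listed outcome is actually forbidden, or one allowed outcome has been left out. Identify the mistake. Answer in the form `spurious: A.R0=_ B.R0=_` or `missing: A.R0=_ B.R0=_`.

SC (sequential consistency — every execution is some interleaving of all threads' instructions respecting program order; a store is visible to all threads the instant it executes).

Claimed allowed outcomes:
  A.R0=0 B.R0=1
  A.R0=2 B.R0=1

missing: A.R0=2 B.R0=0

outcome vector order: (A.R0,B.R0)
under SC → <0 1>; <2 0>; <2 1>
SC∖claimed = {<2 0>}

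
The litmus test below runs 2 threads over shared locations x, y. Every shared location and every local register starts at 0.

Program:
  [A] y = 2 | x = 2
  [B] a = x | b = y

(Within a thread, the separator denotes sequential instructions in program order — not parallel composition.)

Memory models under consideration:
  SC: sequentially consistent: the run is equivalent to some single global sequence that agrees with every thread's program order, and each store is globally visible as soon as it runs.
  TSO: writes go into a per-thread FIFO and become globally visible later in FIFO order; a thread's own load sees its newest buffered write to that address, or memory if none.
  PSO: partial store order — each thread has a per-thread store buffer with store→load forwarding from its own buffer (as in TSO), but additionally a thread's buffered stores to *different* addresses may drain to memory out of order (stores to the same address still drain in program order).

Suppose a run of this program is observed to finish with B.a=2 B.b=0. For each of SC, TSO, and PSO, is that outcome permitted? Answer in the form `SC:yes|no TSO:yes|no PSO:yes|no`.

SC:no TSO:no PSO:yes

outcome vector order: (B.a,B.b)
SC: 3 outcomes — {0/0 0/2 2/2}
TSO: 3 outcomes — {0/0 0/2 2/2}
PSO: 4 outcomes — {0/0 0/2 2/0 2/2}
target 2/0 ∈ {PSO}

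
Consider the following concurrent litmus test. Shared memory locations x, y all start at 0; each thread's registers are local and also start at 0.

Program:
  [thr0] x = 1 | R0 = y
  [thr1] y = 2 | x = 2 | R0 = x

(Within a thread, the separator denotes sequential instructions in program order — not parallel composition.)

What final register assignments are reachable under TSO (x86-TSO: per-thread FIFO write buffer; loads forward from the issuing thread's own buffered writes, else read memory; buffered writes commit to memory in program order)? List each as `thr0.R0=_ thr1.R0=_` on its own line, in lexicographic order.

thr0.R0=0 thr1.R0=1
thr0.R0=0 thr1.R0=2
thr0.R0=2 thr1.R0=1
thr0.R0=2 thr1.R0=2

outcome vector order: (thr0.R0,thr1.R0)
|TSO outcomes| = 4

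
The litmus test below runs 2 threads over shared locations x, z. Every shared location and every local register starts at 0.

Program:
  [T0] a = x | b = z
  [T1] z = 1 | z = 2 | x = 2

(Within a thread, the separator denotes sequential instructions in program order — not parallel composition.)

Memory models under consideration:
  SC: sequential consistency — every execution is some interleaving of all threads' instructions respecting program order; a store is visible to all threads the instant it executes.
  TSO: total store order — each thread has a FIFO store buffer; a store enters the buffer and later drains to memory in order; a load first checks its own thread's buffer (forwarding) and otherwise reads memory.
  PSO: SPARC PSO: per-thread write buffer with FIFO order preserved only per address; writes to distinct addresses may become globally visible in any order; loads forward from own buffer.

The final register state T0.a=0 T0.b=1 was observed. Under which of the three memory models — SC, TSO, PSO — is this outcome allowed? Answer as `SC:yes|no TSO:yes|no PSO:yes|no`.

SC:yes TSO:yes PSO:yes

outcome vector order: (T0.a,T0.b)
SC: 4 outcomes — {<0 0> <0 1> <0 2> <2 2>}
TSO: 4 outcomes — {<0 0> <0 1> <0 2> <2 2>}
PSO: 6 outcomes — {<0 0> <0 1> <0 2> <2 0> <2 1> <2 2>}
target <0 1> ∈ {SC,TSO,PSO}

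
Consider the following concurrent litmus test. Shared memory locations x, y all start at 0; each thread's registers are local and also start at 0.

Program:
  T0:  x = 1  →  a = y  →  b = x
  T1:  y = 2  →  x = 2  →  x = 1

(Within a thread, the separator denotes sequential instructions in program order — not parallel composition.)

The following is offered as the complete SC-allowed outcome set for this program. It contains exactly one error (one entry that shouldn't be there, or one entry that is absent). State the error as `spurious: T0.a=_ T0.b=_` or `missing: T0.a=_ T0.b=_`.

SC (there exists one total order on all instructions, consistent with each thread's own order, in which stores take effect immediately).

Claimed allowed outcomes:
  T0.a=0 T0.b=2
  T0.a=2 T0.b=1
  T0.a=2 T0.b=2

outcome vector order: (T0.a,T0.b)
SC (4): 0/1 0/2 2/1 2/2
SC∖claimed = {0/1}

missing: T0.a=0 T0.b=1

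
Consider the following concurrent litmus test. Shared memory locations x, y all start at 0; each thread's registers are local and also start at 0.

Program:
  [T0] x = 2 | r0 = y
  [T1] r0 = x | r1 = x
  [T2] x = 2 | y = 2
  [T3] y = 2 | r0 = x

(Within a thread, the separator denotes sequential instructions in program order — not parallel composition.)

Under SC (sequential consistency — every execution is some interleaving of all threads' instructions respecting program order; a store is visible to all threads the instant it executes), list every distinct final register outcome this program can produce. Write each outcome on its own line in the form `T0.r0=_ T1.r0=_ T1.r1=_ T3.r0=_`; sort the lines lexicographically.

T0.r0=0 T1.r0=0 T1.r1=0 T3.r0=2
T0.r0=0 T1.r0=0 T1.r1=2 T3.r0=2
T0.r0=0 T1.r0=2 T1.r1=2 T3.r0=2
T0.r0=2 T1.r0=0 T1.r1=0 T3.r0=0
T0.r0=2 T1.r0=0 T1.r1=0 T3.r0=2
T0.r0=2 T1.r0=0 T1.r1=2 T3.r0=0
T0.r0=2 T1.r0=0 T1.r1=2 T3.r0=2
T0.r0=2 T1.r0=2 T1.r1=2 T3.r0=0
T0.r0=2 T1.r0=2 T1.r1=2 T3.r0=2

outcome vector order: (T0.r0,T1.r0,T1.r1,T3.r0)
|SC outcomes| = 9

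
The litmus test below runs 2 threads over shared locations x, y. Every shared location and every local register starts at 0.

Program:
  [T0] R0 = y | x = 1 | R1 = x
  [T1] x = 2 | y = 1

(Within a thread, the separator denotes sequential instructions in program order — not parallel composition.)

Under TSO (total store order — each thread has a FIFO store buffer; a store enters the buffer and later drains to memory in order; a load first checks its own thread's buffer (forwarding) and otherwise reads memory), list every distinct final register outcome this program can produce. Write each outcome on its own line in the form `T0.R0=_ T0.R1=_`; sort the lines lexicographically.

T0.R0=0 T0.R1=1
T0.R0=0 T0.R1=2
T0.R0=1 T0.R1=1

outcome vector order: (T0.R0,T0.R1)
|TSO outcomes| = 3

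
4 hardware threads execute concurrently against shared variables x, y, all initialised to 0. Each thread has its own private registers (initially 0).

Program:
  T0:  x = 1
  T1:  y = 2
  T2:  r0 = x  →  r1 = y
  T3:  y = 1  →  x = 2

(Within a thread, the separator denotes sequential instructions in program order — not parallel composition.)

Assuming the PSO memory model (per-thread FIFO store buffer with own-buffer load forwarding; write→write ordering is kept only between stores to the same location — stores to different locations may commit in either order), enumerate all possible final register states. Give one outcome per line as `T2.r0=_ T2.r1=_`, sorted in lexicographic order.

T2.r0=0 T2.r1=0
T2.r0=0 T2.r1=1
T2.r0=0 T2.r1=2
T2.r0=1 T2.r1=0
T2.r0=1 T2.r1=1
T2.r0=1 T2.r1=2
T2.r0=2 T2.r1=0
T2.r0=2 T2.r1=1
T2.r0=2 T2.r1=2

outcome vector order: (T2.r0,T2.r1)
|PSO outcomes| = 9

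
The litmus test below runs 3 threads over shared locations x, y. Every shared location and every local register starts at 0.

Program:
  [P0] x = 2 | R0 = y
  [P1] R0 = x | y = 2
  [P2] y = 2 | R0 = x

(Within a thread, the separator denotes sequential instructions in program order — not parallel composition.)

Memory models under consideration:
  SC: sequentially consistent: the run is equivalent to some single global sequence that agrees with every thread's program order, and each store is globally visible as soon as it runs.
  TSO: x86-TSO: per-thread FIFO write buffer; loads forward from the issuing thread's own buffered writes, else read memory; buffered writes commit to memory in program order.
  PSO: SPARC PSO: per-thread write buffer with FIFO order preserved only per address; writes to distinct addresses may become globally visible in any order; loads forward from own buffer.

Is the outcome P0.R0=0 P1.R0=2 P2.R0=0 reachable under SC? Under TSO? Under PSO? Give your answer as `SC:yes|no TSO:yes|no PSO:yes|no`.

SC:no TSO:yes PSO:yes

outcome vector order: (P0.R0,P1.R0,P2.R0)
SC (6): 0/0/2, 0/2/2, 2/0/0, 2/0/2, 2/2/0, 2/2/2
TSO (8): 0/0/0, 0/0/2, 0/2/0, 0/2/2, 2/0/0, 2/0/2, 2/2/0, 2/2/2
PSO (8): 0/0/0, 0/0/2, 0/2/0, 0/2/2, 2/0/0, 2/0/2, 2/2/0, 2/2/2
target 0/2/0 ∈ {TSO,PSO}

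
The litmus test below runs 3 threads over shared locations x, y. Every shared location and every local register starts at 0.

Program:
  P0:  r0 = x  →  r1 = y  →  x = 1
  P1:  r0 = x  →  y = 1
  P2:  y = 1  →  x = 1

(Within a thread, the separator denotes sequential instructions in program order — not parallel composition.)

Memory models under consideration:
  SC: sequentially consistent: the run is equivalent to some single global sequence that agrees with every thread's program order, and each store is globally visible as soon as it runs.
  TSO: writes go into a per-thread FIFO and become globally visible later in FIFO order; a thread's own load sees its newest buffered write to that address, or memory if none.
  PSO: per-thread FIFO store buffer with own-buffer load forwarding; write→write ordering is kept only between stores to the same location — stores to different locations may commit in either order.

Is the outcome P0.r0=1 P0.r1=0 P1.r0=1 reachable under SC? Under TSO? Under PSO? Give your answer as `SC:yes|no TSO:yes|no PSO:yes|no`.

SC:no TSO:no PSO:yes

outcome vector order: (P0.r0,P0.r1,P1.r0)
[SC] allowed = {000 001 010 011 110 111}
[TSO] allowed = {000 001 010 011 110 111}
[PSO] allowed = {000 001 010 011 100 101 110 111}
target 101 ∈ {PSO}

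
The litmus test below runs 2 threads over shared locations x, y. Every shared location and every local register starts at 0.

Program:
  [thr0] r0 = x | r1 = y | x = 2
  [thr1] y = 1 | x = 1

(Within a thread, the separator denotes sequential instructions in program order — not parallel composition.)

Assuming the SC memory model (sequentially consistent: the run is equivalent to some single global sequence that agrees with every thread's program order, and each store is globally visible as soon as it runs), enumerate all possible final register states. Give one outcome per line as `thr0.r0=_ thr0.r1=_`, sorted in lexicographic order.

outcome vector order: (thr0.r0,thr0.r1)
|SC outcomes| = 3

thr0.r0=0 thr0.r1=0
thr0.r0=0 thr0.r1=1
thr0.r0=1 thr0.r1=1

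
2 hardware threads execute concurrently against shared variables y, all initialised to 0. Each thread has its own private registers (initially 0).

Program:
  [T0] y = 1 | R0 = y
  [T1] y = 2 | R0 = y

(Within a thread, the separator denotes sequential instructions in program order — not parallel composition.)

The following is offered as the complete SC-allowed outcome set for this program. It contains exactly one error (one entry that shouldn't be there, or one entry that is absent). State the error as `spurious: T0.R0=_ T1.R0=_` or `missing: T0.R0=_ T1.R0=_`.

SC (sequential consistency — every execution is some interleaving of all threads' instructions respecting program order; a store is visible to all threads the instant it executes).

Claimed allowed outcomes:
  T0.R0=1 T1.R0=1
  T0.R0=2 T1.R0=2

outcome vector order: (T0.R0,T1.R0)
SC: 3 outcomes — {<1 1> <1 2> <2 2>}
SC∖claimed = {<1 2>}

missing: T0.R0=1 T1.R0=2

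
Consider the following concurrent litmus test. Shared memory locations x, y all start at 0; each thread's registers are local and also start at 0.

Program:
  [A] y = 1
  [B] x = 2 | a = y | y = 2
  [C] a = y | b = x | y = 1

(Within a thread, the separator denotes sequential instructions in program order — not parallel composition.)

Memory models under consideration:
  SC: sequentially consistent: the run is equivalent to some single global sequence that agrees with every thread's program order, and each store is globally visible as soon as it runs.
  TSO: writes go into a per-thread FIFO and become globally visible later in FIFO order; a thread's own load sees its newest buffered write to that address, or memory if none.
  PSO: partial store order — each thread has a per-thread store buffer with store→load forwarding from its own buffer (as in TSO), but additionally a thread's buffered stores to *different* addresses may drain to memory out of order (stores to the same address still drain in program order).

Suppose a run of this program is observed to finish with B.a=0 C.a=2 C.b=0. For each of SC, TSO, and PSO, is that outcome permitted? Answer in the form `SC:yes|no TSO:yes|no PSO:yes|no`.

outcome vector order: (B.a,C.a,C.b)
under SC → 0/0/0 0/0/2 0/1/2 0/2/2 1/0/0 1/0/2 1/1/0 1/1/2 1/2/2
under TSO → 0/0/0 0/0/2 0/1/0 0/1/2 0/2/2 1/0/0 1/0/2 1/1/0 1/1/2 1/2/2
under PSO → 0/0/0 0/0/2 0/1/0 0/1/2 0/2/0 0/2/2 1/0/0 1/0/2 1/1/0 1/1/2 1/2/0 1/2/2
target 0/2/0 ∈ {PSO}

SC:no TSO:no PSO:yes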